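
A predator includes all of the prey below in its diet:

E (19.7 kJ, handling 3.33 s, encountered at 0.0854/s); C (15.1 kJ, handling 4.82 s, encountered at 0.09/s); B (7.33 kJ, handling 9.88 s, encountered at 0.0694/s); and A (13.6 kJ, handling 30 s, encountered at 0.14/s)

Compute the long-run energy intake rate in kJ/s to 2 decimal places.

Energy encountered per unit search time: 0.0854×19.7 + 0.09×15.1 + 0.0694×7.33 + 0.14×13.6 = 5.454 kJ/s.
Handling time per unit search time: 0.0854×3.33 + 0.09×4.82 + 0.0694×9.88 + 0.14×30 = 5.604.
Rate = 5.454/(1 + 5.604) = 0.8259 kJ/s.

0.83 kJ/s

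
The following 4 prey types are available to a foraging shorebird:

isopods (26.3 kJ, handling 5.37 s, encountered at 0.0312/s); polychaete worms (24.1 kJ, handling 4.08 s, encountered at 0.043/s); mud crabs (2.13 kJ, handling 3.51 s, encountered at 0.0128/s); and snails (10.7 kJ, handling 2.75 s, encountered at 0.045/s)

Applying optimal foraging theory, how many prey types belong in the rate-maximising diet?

E/h in descending order: polychaete worms 5.91, isopods 4.9, snails 3.89, mud crabs 0.607 kJ/s. The optimal diet is the largest prefix of this list for which every included type satisfies E_i/h_i > R on the types above it.
Rate on top 1: 0.8816. isopods: 4.9 > 0.8816 → include.
Rate on top 2: 1.383. snails: 3.89 > 1.383 → include.
Rate on top 3: 1.594. mud crabs: 0.607 < 1.594 → exclude; stop.
Optimal diet: polychaete worms, isopods, snails — 3 of 4 types.

3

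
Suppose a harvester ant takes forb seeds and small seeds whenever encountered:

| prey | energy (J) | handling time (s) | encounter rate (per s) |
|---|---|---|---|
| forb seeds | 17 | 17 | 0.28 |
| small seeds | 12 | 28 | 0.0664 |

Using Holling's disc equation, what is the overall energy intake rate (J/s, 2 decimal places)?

R = (0.28×17 + 0.0664×12) / (1 + 0.28×17 + 0.0664×28) = 5.557/7.619 = 0.7293 J/s.

0.73 J/s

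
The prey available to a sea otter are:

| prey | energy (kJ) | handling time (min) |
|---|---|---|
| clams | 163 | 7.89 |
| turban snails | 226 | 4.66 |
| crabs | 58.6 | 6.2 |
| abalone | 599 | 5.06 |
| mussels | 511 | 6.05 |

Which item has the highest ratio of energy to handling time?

abalone

In descending order of E/h:
abalone: 599/5.06 = 118 kJ/min
mussels: 511/6.05 = 84.5 kJ/min
turban snails: 226/4.66 = 48.5 kJ/min
clams: 163/7.89 = 20.7 kJ/min
crabs: 58.6/6.2 = 9.45 kJ/min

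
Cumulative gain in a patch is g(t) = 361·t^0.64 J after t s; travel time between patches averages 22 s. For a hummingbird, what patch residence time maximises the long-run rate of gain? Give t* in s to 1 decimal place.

By the marginal value theorem, leave when the instantaneous gain rate g'(t) equals the habitat-wide average g(t)/(T + t).
g'(t) = 0.64·361·t^-0.36. Setting 0.64·361·t^-0.36 = 361·t^0.64/(22+t) gives 0.64(22+t) = t, so 0.36·t = 0.64×22.
t* = 0.64×22/0.36 = 39.11 s.

39.1 s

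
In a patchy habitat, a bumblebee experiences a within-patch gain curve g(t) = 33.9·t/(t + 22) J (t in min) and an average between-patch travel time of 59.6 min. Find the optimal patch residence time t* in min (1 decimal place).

Maximise g(t)/(T+t): set derivative to zero → g'(t)(T+t) = g(t).
g'(t) = 33.9·22/(t + 22)². Setting 33.9·22/(t+22)² = 33.9t/[(t+22)(59.6+t)] gives 22(59.6+t) = t(t+22), so t² = 22×59.6 = 1311.
t* = √1311 = 36.21 min.

36.2 min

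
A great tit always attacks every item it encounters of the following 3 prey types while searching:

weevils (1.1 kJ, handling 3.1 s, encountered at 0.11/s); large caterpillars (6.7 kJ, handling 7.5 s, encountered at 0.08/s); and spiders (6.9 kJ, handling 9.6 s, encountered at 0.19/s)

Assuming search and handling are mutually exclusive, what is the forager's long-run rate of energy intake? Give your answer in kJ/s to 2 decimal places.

Energy encountered per unit search time: 0.11×1.1 + 0.08×6.7 + 0.19×6.9 = 1.968 kJ/s.
Handling time per unit search time: 0.11×3.1 + 0.08×7.5 + 0.19×9.6 = 2.765.
Rate = 1.968/(1 + 2.765) = 0.5227 kJ/s.

0.52 kJ/s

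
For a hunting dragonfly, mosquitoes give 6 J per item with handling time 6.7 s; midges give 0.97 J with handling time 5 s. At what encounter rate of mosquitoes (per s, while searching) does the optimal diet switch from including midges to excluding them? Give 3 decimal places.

At the threshold, the rate on mosquitoes alone equals the profitability of midges: λ·6/(1 + λ·6.7) = 0.97/5 = 0.194.
Rearranging, λ(6 − 0.194×6.7) = 0.194, so λ = 0.194/4.7 = 0.04127 per s.

0.041 per s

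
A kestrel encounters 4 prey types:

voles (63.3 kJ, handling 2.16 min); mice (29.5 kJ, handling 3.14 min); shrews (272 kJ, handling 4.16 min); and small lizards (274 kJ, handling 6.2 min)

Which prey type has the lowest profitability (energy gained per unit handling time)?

mice

In descending order of E/h:
shrews: 272/4.16 = 65.4 kJ/min
small lizards: 274/6.2 = 44.2 kJ/min
voles: 63.3/2.16 = 29.3 kJ/min
mice: 29.5/3.14 = 9.39 kJ/min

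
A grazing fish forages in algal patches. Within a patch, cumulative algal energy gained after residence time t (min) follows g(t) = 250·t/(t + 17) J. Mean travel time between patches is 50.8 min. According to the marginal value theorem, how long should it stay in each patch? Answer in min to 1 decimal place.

By the marginal value theorem, leave when the instantaneous gain rate g'(t) equals the habitat-wide average g(t)/(T + t).
g'(t) = 250·17/(t + 17)². Setting 250·17/(t+17)² = 250t/[(t+17)(50.8+t)] gives 17(50.8+t) = t(t+17), so t² = 17×50.8 = 863.6.
t* = √863.6 = 29.39 min.

29.4 min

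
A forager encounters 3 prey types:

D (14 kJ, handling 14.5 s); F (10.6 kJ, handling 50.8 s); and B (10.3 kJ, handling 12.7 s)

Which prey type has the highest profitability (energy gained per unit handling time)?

D

Profitability E/h (kJ/s): D = 14/14.5 = 0.966, F = 10.6/50.8 = 0.209, B = 10.3/12.7 = 0.811.
Ranked: D > B > F.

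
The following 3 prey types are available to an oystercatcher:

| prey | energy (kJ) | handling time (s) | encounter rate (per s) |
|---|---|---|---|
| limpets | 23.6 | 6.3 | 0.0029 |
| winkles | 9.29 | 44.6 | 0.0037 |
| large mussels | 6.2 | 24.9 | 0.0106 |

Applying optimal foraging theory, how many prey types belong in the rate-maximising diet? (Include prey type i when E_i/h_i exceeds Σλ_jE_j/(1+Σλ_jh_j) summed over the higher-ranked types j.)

3

Rank by E/h (kJ/s): limpets 3.75, large mussels 0.249, winkles 0.208. Include each in turn until the next type's E/h falls below the running intake rate.
Rate on top 1: 0.06721. large mussels: 0.249 > 0.06721 → include.
Rate on top 2: 0.1046. winkles: 0.208 > 0.1046 → include.
Optimal diet: limpets, large mussels, winkles — 3 of 3 types.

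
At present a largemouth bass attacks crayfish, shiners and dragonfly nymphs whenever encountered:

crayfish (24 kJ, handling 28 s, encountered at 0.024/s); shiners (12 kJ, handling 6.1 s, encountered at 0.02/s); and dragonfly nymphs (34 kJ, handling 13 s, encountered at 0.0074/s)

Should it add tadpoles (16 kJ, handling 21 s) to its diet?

Yes

Intake rate on the current diet: R = (0.024×24 + 0.02×12 + 0.0074×34) / (1 + 0.024×28 + 0.02×6.1 + 0.0074×13) = 1.068/1.89 = 0.5648 kJ/s.
Profitability of tadpoles: 16/21 = 0.7619 kJ/s.
0.7619 > 0.5648, so adding tadpoles raises the average — include it.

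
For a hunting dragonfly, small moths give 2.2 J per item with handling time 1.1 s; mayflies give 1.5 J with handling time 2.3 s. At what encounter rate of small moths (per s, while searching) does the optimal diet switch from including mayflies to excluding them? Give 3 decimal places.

0.440 per s

The zero-one rule: include mayflies iff E₂/h₂ > λE₁/(1+λh₁). Equality gives the switch point.
λE₁h₂ = E₂ + λE₂h₁ ⇒ λ = E₂/(E₁h₂ − E₂h₁) = 1.5/(5.06 − 1.65) = 0.4399 per s.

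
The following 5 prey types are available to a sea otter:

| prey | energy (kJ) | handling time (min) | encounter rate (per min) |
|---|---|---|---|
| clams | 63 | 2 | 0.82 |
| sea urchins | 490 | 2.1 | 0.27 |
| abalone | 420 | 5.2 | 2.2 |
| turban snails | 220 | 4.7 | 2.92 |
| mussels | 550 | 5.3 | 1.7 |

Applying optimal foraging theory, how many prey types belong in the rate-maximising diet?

2

E/h in descending order: sea urchins 233, mussels 104, abalone 80.8, turban snails 46.8, clams 31.5 kJ/min. The optimal diet is the largest prefix of this list for which every included type satisfies E_i/h_i > R on the types above it.
Rate on top 1: 84.43. mussels: 104 > 84.43 → include.
Rate on top 2: 100.9. abalone: 80.8 < 100.9 → exclude; stop.
Optimal diet: sea urchins, mussels — 2 of 5 types.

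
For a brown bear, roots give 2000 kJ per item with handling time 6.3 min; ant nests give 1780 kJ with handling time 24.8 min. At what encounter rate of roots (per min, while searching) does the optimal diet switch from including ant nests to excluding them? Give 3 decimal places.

At the threshold, the rate on roots alone equals the profitability of ant nests: λ·2000/(1 + λ·6.3) = 1780/24.8 = 71.77.
Rearranging, λ(2000 − 71.77×6.3) = 71.77, so λ = 71.77/1548 = 0.04637 per min.

0.046 per min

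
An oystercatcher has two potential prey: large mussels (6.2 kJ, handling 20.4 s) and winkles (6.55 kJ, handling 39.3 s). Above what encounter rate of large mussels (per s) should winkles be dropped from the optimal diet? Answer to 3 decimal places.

0.060 per s

Drop winkles once their profitability E₂/h₂ falls below the rate achievable on large mussels alone: E₂/h₂ = λE₁/(1 + λh₁).
Solve for λ: λE₁h₂ = E₂(1 + λh₁) → λ(E₁h₂ − E₂h₁) = E₂ → λ = E₂/(E₁h₂ − E₂h₁).
λ = 6.55/(6.2×39.3 − 6.55×20.4) = 6.55/110 = 0.05952 per s.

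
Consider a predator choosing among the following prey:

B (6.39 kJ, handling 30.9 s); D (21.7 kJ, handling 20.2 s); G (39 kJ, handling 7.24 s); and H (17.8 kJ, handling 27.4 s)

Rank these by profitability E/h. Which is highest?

Profitability E/h (kJ/s): B = 6.39/30.9 = 0.207, D = 21.7/20.2 = 1.07, G = 39/7.24 = 5.39, H = 17.8/27.4 = 0.65.
Ranked: G > D > H > B.

G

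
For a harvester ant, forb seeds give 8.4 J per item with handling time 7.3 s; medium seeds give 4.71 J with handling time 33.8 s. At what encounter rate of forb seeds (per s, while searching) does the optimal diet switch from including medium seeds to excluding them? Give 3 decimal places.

The zero-one rule: include medium seeds iff E₂/h₂ > λE₁/(1+λh₁). Equality gives the switch point.
λE₁h₂ = E₂ + λE₂h₁ ⇒ λ = E₂/(E₁h₂ − E₂h₁) = 4.71/(283.9 − 34.38) = 0.01887 per s.

0.019 per s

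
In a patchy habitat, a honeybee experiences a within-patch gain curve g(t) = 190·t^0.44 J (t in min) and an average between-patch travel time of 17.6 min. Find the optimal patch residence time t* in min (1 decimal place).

13.8 min

Optimal t* satisfies g'(t*) = g(t*)/(T + t*).
g'(t) = 0.44·190·t^-0.56. Setting 0.44·190·t^-0.56 = 190·t^0.44/(17.6+t) gives 0.44(17.6+t) = t, so 0.56·t = 0.44×17.6.
t* = 0.44×17.6/0.56 = 13.83 min.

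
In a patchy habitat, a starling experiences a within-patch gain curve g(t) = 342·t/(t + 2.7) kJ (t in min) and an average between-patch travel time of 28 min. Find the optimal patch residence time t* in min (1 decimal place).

Optimal t* satisfies g'(t*) = g(t*)/(T + t*).
g'(t) = 342·2.7/(t + 2.7)². Setting 342·2.7/(t+2.7)² = 342t/[(t+2.7)(28+t)] gives 2.7(28+t) = t(t+2.7), so t² = 2.7×28 = 75.6.
t* = √75.6 = 8.695 min.

8.7 min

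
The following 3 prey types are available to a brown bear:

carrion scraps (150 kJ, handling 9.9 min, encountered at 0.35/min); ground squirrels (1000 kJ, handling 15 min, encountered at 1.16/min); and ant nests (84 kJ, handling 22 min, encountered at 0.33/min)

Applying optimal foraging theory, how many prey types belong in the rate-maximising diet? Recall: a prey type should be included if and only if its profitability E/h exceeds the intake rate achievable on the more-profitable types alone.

1

E/h in descending order: ground squirrels 66.7, carrion scraps 15.2, ant nests 3.82 kJ/min. The optimal diet is the largest prefix of this list for which every included type satisfies E_i/h_i > R on the types above it.
Rate on top 1: 63.04. carrion scraps: 15.2 < 63.04 → exclude; stop.
Optimal diet: ground squirrels — 1 of 3 types.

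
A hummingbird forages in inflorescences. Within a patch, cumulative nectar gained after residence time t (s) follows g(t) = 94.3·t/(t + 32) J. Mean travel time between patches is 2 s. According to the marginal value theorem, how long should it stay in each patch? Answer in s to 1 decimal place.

Optimal t* satisfies g'(t*) = g(t*)/(T + t*).
g'(t) = 94.3·32/(t + 32)². Setting 94.3·32/(t+32)² = 94.3t/[(t+32)(2+t)] gives 32(2+t) = t(t+32), so t² = 32×2 = 64.
t* = √64 = 8 s.

8.0 s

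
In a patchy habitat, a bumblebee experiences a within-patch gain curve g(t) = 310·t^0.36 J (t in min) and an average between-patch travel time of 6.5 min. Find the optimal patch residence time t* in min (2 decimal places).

By the marginal value theorem, leave when the instantaneous gain rate g'(t) equals the habitat-wide average g(t)/(T + t).
g'(t) = 0.36·310·t^-0.64. Setting 0.36·310·t^-0.64 = 310·t^0.36/(6.5+t) gives 0.36(6.5+t) = t, so 0.64·t = 0.36×6.5.
t* = 0.36×6.5/0.64 = 3.656 min.

3.66 min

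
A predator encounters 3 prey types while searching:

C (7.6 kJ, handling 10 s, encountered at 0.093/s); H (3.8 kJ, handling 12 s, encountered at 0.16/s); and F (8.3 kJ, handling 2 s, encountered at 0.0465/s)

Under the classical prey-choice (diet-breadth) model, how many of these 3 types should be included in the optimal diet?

Rank by E/h (kJ/s): F 4.15, C 0.76, H 0.317. Include each in turn until the next type's E/h falls below the running intake rate.
Rate on top 1: 0.3531. C: 0.76 > 0.3531 → include.
Rate on top 2: 0.5402. H: 0.317 < 0.5402 → exclude; stop.
Optimal diet: F, C — 2 of 3 types.

2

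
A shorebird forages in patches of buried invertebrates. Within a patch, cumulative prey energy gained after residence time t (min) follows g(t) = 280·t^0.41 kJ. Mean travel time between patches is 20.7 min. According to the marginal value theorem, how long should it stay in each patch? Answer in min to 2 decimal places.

Optimal t* satisfies g'(t*) = g(t*)/(T + t*).
g'(t) = 0.41·280·t^-0.59. Setting 0.41·280·t^-0.59 = 280·t^0.41/(20.7+t) gives 0.41(20.7+t) = t, so 0.59·t = 0.41×20.7.
t* = 0.41×20.7/0.59 = 14.38 min.

14.38 min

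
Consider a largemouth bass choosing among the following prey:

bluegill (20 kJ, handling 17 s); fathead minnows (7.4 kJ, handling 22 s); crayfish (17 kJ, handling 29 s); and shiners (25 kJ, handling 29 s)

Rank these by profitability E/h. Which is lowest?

In descending order of E/h:
bluegill: 20/17 = 1.18 kJ/s
shiners: 25/29 = 0.862 kJ/s
crayfish: 17/29 = 0.586 kJ/s
fathead minnows: 7.4/22 = 0.336 kJ/s

fathead minnows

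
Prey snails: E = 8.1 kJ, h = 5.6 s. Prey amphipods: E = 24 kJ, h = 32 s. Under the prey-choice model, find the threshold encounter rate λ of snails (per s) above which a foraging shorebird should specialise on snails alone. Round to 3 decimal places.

Drop amphipods once their profitability E₂/h₂ falls below the rate achievable on snails alone: E₂/h₂ = λE₁/(1 + λh₁).
Solve for λ: λE₁h₂ = E₂(1 + λh₁) → λ(E₁h₂ − E₂h₁) = E₂ → λ = E₂/(E₁h₂ − E₂h₁).
λ = 24/(8.1×32 − 24×5.6) = 24/124.8 = 0.1923 per s.

0.192 per s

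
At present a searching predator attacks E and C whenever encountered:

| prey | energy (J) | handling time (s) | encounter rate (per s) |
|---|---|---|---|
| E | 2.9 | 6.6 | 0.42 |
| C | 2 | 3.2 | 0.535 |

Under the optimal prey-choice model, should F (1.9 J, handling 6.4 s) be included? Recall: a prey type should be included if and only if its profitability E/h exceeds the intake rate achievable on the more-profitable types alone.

On E and C alone, R = ΣλE/(1+Σλh) = 2.288/5.484 = 0.4172 J/s.
Profitability of F: 1.9/6.4 = 0.2969 J/s.
0.2969 < 0.4172, so adding F would lower the average — exclude it.

No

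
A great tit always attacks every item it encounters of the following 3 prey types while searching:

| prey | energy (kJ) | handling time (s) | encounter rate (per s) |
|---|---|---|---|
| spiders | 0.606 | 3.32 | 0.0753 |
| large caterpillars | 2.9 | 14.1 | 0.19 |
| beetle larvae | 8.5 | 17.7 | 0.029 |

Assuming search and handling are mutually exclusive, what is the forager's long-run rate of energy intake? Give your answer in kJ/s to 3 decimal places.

0.190 kJ/s

Energy encountered per unit search time: 0.0753×0.606 + 0.19×2.9 + 0.029×8.5 = 0.8431 kJ/s.
Handling time per unit search time: 0.0753×3.32 + 0.19×14.1 + 0.029×17.7 = 3.442.
Rate = 0.8431/(1 + 3.442) = 0.1898 kJ/s.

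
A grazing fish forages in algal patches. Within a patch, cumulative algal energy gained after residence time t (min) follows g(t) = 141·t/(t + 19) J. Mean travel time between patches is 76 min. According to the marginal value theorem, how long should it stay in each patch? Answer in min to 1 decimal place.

Optimal t* satisfies g'(t*) = g(t*)/(T + t*).
g'(t) = 141·19/(t + 19)². Setting 141·19/(t+19)² = 141t/[(t+19)(76+t)] gives 19(76+t) = t(t+19), so t² = 19×76 = 1444.
t* = √1444 = 38 min.

38.0 min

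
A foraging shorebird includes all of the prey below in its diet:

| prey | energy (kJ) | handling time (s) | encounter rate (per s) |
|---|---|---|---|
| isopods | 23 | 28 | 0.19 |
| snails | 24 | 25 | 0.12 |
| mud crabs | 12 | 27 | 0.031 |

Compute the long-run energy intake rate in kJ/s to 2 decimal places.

0.75 kJ/s

R = (0.19×23 + 0.12×24 + 0.031×12) / (1 + 0.19×28 + 0.12×25 + 0.031×27) = 7.622/10.16 = 0.7504 kJ/s.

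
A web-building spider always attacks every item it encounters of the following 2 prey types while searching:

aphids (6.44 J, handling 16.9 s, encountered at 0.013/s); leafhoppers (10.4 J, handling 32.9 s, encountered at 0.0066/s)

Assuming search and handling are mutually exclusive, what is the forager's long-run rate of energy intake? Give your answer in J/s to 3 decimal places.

0.106 J/s

R = (0.013×6.44 + 0.0066×10.4) / (1 + 0.013×16.9 + 0.0066×32.9) = 0.1524/1.437 = 0.106 J/s.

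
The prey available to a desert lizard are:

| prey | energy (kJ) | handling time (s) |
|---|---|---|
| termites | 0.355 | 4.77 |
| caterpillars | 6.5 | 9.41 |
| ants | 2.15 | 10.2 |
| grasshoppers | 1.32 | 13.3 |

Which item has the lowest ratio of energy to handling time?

In descending order of E/h:
caterpillars: 6.5/9.41 = 0.691 kJ/s
ants: 2.15/10.2 = 0.211 kJ/s
grasshoppers: 1.32/13.3 = 0.0992 kJ/s
termites: 0.355/4.77 = 0.0744 kJ/s

termites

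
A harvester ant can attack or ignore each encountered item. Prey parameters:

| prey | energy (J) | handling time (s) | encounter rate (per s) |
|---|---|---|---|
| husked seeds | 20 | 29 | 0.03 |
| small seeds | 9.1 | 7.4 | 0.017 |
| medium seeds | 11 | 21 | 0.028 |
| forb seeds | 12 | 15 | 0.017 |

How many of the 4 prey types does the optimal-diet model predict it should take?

4

E/h in descending order: small seeds 1.23, forb seeds 0.8, husked seeds 0.69, medium seeds 0.524 J/s. The optimal diet is the largest prefix of this list for which every included type satisfies E_i/h_i > R on the types above it.
Rate on top 1: 0.1374. forb seeds: 0.8 > 0.1374 → include.
Rate on top 2: 0.2598. husked seeds: 0.69 > 0.2598 → include.
Rate on top 3: 0.4259. medium seeds: 0.524 > 0.4259 → include.
Optimal diet: small seeds, forb seeds, husked seeds, medium seeds — 4 of 4 types.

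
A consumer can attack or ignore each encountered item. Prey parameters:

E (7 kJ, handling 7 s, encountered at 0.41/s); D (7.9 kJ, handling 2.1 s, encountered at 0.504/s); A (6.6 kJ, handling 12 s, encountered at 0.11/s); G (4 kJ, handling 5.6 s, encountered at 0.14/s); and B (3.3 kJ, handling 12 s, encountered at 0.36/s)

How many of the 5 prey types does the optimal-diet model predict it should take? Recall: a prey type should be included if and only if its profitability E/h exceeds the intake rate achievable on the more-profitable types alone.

E/h in descending order: D 3.76, E 1, G 0.714, A 0.55, B 0.275 kJ/s. The optimal diet is the largest prefix of this list for which every included type satisfies E_i/h_i > R on the types above it.
Rate on top 1: 1.934. E: 1 < 1.934 → exclude; stop.
Optimal diet: D — 1 of 5 types.

1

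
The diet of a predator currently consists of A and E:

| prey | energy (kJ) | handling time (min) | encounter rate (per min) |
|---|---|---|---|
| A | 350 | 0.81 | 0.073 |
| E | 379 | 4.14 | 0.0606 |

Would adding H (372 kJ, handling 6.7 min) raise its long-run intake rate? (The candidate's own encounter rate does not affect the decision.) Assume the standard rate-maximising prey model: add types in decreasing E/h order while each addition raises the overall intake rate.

Yes

Intake rate on the current diet: R = (0.073×350 + 0.0606×379) / (1 + 0.073×0.81 + 0.0606×4.14) = 48.52/1.31 = 37.04 kJ/min.
Profitability of H: 372/6.7 = 55.52 kJ/min.
55.52 > 37.04, so adding H raises the average — include it.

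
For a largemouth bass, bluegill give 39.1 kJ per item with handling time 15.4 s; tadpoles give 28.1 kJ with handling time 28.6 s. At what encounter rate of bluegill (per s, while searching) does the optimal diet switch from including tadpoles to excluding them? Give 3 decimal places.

0.041 per s

At the threshold, the rate on bluegill alone equals the profitability of tadpoles: λ·39.1/(1 + λ·15.4) = 28.1/28.6 = 0.9825.
Rearranging, λ(39.1 − 0.9825×15.4) = 0.9825, so λ = 0.9825/23.97 = 0.04099 per s.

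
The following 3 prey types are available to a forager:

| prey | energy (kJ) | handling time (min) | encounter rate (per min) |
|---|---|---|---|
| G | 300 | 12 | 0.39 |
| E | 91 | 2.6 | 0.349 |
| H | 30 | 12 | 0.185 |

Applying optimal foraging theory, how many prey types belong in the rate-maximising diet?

E/h in descending order: E 35, G 25, H 2.5 kJ/min. The optimal diet is the largest prefix of this list for which every included type satisfies E_i/h_i > R on the types above it.
Rate on top 1: 16.65. G: 25 > 16.65 → include.
Rate on top 2: 22.58. H: 2.5 < 22.58 → exclude; stop.
Optimal diet: E, G — 2 of 3 types.

2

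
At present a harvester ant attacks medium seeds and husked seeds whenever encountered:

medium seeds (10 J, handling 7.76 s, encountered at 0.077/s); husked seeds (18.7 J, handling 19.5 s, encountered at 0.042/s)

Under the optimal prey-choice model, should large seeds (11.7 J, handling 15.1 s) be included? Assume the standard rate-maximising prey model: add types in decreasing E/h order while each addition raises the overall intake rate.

Current rate: (0.077×10 + 0.042×18.7)/(1 + 0.077×7.76 + 0.042×19.5) = 0.6437 J/s.
large seeds: E/h = 11.7/15.1 = 0.7748 J/s.
Since 0.7748 > R, including large seeds increases the long-run rate.

Yes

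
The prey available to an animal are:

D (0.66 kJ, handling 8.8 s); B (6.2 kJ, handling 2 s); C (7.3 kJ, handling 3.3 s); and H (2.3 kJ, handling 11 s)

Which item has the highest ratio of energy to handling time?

In descending order of E/h:
B: 6.2/2 = 3.1 kJ/s
C: 7.3/3.3 = 2.21 kJ/s
H: 2.3/11 = 0.209 kJ/s
D: 0.66/8.8 = 0.075 kJ/s

B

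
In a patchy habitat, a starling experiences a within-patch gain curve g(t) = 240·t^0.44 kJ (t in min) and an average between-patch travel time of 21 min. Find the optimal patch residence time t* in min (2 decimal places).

Maximise g(t)/(T+t): set derivative to zero → g'(t)(T+t) = g(t).
g'(t) = 0.44·240·t^-0.56. Setting 0.44·240·t^-0.56 = 240·t^0.44/(21+t) gives 0.44(21+t) = t, so 0.56·t = 0.44×21.
t* = 0.44×21/0.56 = 16.5 min.

16.50 min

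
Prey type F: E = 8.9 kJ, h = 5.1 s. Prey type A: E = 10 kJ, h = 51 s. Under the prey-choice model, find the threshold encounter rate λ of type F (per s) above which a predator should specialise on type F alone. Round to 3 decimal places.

The zero-one rule: include type A iff E₂/h₂ > λE₁/(1+λh₁). Equality gives the switch point.
λE₁h₂ = E₂ + λE₂h₁ ⇒ λ = E₂/(E₁h₂ − E₂h₁) = 10/(453.9 − 51) = 0.02482 per s.

0.025 per s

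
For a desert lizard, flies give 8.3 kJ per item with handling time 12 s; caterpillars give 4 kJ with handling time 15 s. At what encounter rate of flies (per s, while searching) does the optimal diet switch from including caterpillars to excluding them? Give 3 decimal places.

0.052 per s

At the threshold, the rate on flies alone equals the profitability of caterpillars: λ·8.3/(1 + λ·12) = 4/15 = 0.2667.
Rearranging, λ(8.3 − 0.2667×12) = 0.2667, so λ = 0.2667/5.1 = 0.05229 per s.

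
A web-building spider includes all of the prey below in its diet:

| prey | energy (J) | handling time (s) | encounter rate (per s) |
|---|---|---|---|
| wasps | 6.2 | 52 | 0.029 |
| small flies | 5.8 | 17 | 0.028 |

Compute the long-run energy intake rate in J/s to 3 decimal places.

R = Σλ_iE_i / (1 + Σλ_ih_i)
Numerator: 0.029×6.2 + 0.028×5.8 = 0.3422
Denominator: 1 + 0.029×52 + 0.028×17 = 2.984
R = 0.3422/2.984 = 0.1147 J/s

0.115 J/s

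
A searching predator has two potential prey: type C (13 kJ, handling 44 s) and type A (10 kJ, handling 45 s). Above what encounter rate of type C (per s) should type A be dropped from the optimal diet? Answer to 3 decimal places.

0.069 per s

At the threshold, the rate on type C alone equals the profitability of type A: λ·13/(1 + λ·44) = 10/45 = 0.2222.
Rearranging, λ(13 − 0.2222×44) = 0.2222, so λ = 0.2222/3.222 = 0.06897 per s.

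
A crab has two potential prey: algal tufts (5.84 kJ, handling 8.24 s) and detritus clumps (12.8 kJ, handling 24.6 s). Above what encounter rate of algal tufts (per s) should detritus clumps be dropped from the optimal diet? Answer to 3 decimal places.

0.335 per s

Drop detritus clumps once their profitability E₂/h₂ falls below the rate achievable on algal tufts alone: E₂/h₂ = λE₁/(1 + λh₁).
Solve for λ: λE₁h₂ = E₂(1 + λh₁) → λ(E₁h₂ − E₂h₁) = E₂ → λ = E₂/(E₁h₂ − E₂h₁).
λ = 12.8/(5.84×24.6 − 12.8×8.24) = 12.8/38.19 = 0.3351 per s.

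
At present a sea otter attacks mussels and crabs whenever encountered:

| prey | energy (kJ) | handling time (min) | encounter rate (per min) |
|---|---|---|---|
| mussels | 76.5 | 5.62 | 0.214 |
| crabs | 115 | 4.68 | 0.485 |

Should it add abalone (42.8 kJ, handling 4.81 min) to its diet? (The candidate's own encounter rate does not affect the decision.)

Intake rate on the current diet: R = (0.214×76.5 + 0.485×115) / (1 + 0.214×5.62 + 0.485×4.68) = 72.15/4.472 = 16.13 kJ/min.
Profitability of abalone: 42.8/4.81 = 8.898 kJ/min.
Since 8.898 < R, time spent handling abalone is better spent searching.

No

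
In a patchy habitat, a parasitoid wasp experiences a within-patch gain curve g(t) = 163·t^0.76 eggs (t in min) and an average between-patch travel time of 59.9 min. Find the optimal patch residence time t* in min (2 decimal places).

Optimal t* satisfies g'(t*) = g(t*)/(T + t*).
g'(t) = 0.76·163·t^-0.24. Setting 0.76·163·t^-0.24 = 163·t^0.76/(59.9+t) gives 0.76(59.9+t) = t, so 0.24·t = 0.76×59.9.
t* = 0.76×59.9/0.24 = 189.7 min.

189.68 min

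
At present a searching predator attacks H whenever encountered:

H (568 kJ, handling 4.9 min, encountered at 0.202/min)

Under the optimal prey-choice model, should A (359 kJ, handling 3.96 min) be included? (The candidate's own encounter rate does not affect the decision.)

Yes

Current rate: (0.202×568)/(1 + 0.202×4.9) = 57.66 kJ/min.
Profitability of A: 359/3.96 = 90.66 kJ/min.
Since 90.66 > R, including A increases the long-run rate.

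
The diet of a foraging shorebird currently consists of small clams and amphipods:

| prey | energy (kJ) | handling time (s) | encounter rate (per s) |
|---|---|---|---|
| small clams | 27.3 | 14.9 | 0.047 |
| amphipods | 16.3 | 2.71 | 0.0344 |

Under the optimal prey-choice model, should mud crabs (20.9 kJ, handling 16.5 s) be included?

Yes

Intake rate on the current diet: R = (0.047×27.3 + 0.0344×16.3) / (1 + 0.047×14.9 + 0.0344×2.71) = 1.844/1.794 = 1.028 kJ/s.
Profitability of mud crabs: 20.9/16.5 = 1.267 kJ/s.
1.267 > 1.028, so adding mud crabs raises the average — include it.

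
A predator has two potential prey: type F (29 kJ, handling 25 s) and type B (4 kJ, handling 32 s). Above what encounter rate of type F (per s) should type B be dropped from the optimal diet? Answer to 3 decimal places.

0.005 per s

At the threshold, the rate on type F alone equals the profitability of type B: λ·29/(1 + λ·25) = 4/32 = 0.125.
Rearranging, λ(29 − 0.125×25) = 0.125, so λ = 0.125/25.88 = 0.004831 per s.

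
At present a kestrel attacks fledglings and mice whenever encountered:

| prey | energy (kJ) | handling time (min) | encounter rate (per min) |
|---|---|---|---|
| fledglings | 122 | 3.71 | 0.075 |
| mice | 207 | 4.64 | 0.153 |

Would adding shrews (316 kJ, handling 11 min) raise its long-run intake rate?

Intake rate on the current diet: R = (0.075×122 + 0.153×207) / (1 + 0.075×3.71 + 0.153×4.64) = 40.82/1.988 = 20.53 kJ/min.
Profitability of shrews: 316/11 = 28.73 kJ/min.
Since 28.73 > R, including shrews increases the long-run rate.

Yes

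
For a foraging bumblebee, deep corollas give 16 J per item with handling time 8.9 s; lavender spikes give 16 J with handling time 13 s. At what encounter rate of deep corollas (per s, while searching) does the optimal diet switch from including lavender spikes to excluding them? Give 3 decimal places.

Drop lavender spikes once their profitability E₂/h₂ falls below the rate achievable on deep corollas alone: E₂/h₂ = λE₁/(1 + λh₁).
Solve for λ: λE₁h₂ = E₂(1 + λh₁) → λ(E₁h₂ − E₂h₁) = E₂ → λ = E₂/(E₁h₂ − E₂h₁).
λ = 16/(16×13 − 16×8.9) = 16/65.6 = 0.2439 per s.

0.244 per s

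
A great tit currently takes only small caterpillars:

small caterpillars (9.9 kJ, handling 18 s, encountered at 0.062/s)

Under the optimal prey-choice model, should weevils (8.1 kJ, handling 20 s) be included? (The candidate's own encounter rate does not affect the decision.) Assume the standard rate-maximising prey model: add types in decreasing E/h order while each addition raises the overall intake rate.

On small caterpillars alone, R = ΣλE/(1+Σλh) = 0.6138/2.116 = 0.2901 kJ/s.
weevils: E/h = 8.1/20 = 0.405 kJ/s.
0.405 > 0.2901, so adding weevils raises the average — include it.

Yes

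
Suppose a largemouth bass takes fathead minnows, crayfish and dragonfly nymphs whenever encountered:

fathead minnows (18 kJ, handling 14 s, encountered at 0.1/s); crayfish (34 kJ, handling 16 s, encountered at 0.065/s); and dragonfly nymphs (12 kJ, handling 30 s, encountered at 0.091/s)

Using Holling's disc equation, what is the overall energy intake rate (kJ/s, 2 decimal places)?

Energy encountered per unit search time: 0.1×18 + 0.065×34 + 0.091×12 = 5.102 kJ/s.
Handling time per unit search time: 0.1×14 + 0.065×16 + 0.091×30 = 5.17.
Rate = 5.102/(1 + 5.17) = 0.8269 kJ/s.

0.83 kJ/s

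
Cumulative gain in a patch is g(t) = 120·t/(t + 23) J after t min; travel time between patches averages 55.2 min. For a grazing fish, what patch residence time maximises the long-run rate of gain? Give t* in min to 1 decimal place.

Maximise g(t)/(T+t): set derivative to zero → g'(t)(T+t) = g(t).
g'(t) = 120·23/(t + 23)². Setting 120·23/(t+23)² = 120t/[(t+23)(55.2+t)] gives 23(55.2+t) = t(t+23), so t² = 23×55.2 = 1270.
t* = √1270 = 35.63 min.

35.6 min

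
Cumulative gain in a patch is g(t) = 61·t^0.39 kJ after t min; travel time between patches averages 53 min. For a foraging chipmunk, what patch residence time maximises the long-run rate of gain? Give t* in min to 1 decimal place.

Maximise g(t)/(T+t): set derivative to zero → g'(t)(T+t) = g(t).
g'(t) = 0.39·61·t^-0.61. Setting 0.39·61·t^-0.61 = 61·t^0.39/(53+t) gives 0.39(53+t) = t, so 0.61·t = 0.39×53.
t* = 0.39×53/0.61 = 33.89 min.

33.9 min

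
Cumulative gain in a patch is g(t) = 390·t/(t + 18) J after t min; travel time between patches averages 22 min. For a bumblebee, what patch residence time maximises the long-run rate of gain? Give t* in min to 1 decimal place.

Optimal t* satisfies g'(t*) = g(t*)/(T + t*).
g'(t) = 390·18/(t + 18)². Setting 390·18/(t+18)² = 390t/[(t+18)(22+t)] gives 18(22+t) = t(t+18), so t² = 18×22 = 396.
t* = √396 = 19.9 min.

19.9 min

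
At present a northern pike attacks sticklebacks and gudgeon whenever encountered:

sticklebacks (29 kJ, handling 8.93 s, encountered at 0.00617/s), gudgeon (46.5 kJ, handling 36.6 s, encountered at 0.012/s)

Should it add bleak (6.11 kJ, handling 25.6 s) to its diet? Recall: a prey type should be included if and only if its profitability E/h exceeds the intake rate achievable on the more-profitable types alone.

No

Current rate: (0.00617×29 + 0.012×46.5)/(1 + 0.00617×8.93 + 0.012×36.6) = 0.4932 kJ/s.
Profitability of bleak: 6.11/25.6 = 0.2387 kJ/s.
0.2387 < 0.4932, so adding bleak would lower the average — exclude it.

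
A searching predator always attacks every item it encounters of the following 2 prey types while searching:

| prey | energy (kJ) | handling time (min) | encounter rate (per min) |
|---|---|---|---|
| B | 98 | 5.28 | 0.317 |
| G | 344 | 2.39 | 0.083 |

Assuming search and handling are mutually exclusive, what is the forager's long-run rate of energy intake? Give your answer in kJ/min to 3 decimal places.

20.757 kJ/min

R = (0.317×98 + 0.083×344) / (1 + 0.317×5.28 + 0.083×2.39) = 59.62/2.872 = 20.76 kJ/min.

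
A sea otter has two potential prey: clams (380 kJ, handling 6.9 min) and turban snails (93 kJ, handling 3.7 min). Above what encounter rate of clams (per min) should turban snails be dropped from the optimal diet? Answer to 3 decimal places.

0.122 per min

At the threshold, the rate on clams alone equals the profitability of turban snails: λ·380/(1 + λ·6.9) = 93/3.7 = 25.14.
Rearranging, λ(380 − 25.14×6.9) = 25.14, so λ = 25.14/206.6 = 0.1217 per min.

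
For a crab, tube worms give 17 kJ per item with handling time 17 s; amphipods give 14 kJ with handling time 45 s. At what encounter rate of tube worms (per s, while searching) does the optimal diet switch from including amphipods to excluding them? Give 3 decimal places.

Drop amphipods once their profitability E₂/h₂ falls below the rate achievable on tube worms alone: E₂/h₂ = λE₁/(1 + λh₁).
Solve for λ: λE₁h₂ = E₂(1 + λh₁) → λ(E₁h₂ − E₂h₁) = E₂ → λ = E₂/(E₁h₂ − E₂h₁).
λ = 14/(17×45 − 14×17) = 14/527 = 0.02657 per s.

0.027 per s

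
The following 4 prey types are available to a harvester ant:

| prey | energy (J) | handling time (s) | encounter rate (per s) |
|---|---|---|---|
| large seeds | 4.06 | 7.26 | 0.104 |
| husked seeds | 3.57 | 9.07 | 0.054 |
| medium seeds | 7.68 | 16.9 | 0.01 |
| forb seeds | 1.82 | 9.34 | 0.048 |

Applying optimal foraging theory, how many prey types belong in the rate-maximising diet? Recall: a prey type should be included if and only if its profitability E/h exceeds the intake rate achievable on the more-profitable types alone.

Profitabilities (E/h, J/s): large seeds 0.559, medium seeds 0.454, husked seeds 0.394, forb seeds 0.195. Add prey in this order while the next type's profitability exceeds the intake rate on those already taken.
Rate on top 1: 0.2406. medium seeds: 0.454 > 0.2406 → include.
Rate on top 2: 0.2594. husked seeds: 0.394 > 0.2594 → include.
Rate on top 3: 0.2866. forb seeds: 0.195 < 0.2866 → exclude; stop.
Optimal diet: large seeds, medium seeds, husked seeds — 3 of 4 types.

3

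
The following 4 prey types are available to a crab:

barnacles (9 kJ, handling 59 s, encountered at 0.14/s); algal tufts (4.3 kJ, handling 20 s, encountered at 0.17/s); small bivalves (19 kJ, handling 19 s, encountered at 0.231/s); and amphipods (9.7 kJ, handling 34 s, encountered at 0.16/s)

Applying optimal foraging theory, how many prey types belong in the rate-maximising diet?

1

E/h in descending order: small bivalves 1, amphipods 0.285, algal tufts 0.215, barnacles 0.153 kJ/s. The optimal diet is the largest prefix of this list for which every included type satisfies E_i/h_i > R on the types above it.
Rate on top 1: 0.8144. amphipods: 0.285 < 0.8144 → exclude; stop.
Optimal diet: small bivalves — 1 of 4 types.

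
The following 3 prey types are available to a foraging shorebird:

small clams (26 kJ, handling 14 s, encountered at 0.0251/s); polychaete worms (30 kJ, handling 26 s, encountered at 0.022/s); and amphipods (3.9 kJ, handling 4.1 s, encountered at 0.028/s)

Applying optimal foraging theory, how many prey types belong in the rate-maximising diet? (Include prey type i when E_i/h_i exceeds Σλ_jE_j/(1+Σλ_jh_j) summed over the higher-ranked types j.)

3

Rank by E/h (kJ/s): small clams 1.86, polychaete worms 1.15, amphipods 0.951. Include each in turn until the next type's E/h falls below the running intake rate.
Rate on top 1: 0.4829. polychaete worms: 1.15 > 0.4829 → include.
Rate on top 2: 0.6824. amphipods: 0.951 > 0.6824 → include.
Optimal diet: small clams, polychaete worms, amphipods — 3 of 3 types.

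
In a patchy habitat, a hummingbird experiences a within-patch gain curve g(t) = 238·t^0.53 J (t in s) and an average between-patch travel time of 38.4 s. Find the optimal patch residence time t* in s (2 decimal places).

Optimal t* satisfies g'(t*) = g(t*)/(T + t*).
g'(t) = 0.53·238·t^-0.47. Setting 0.53·238·t^-0.47 = 238·t^0.53/(38.4+t) gives 0.53(38.4+t) = t, so 0.47·t = 0.53×38.4.
t* = 0.53×38.4/0.47 = 43.3 s.

43.30 s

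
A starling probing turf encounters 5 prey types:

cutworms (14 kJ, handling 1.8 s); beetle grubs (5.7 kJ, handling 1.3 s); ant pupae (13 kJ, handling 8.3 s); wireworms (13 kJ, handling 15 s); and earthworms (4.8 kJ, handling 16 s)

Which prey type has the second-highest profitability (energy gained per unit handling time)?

Profitability E/h (kJ/s): cutworms = 14/1.8 = 7.78, beetle grubs = 5.7/1.3 = 4.38, ant pupae = 13/8.3 = 1.57, wireworms = 13/15 = 0.867, earthworms = 4.8/16 = 0.3.
Ranked: cutworms > beetle grubs > ant pupae > wireworms > earthworms.

beetle grubs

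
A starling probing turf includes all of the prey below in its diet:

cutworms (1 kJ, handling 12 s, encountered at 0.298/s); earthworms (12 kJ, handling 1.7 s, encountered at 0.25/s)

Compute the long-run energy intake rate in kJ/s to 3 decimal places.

Energy encountered per unit search time: 0.298×1 + 0.25×12 = 3.298 kJ/s.
Handling time per unit search time: 0.298×12 + 0.25×1.7 = 4.001.
Rate = 3.298/(1 + 4.001) = 0.6595 kJ/s.

0.659 kJ/s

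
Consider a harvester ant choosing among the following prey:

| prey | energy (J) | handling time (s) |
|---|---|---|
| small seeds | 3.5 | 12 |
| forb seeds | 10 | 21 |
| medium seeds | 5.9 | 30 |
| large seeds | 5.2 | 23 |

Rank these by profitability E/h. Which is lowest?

Profitability E/h (J/s): small seeds = 3.5/12 = 0.292, forb seeds = 10/21 = 0.476, medium seeds = 5.9/30 = 0.197, large seeds = 5.2/23 = 0.226.
Ranked: forb seeds > small seeds > large seeds > medium seeds.

medium seeds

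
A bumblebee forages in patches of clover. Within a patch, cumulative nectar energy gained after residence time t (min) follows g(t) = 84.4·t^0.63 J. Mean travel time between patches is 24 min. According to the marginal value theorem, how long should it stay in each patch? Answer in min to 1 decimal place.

By the marginal value theorem, leave when the instantaneous gain rate g'(t) equals the habitat-wide average g(t)/(T + t).
g'(t) = 0.63·84.4·t^-0.37. Setting 0.63·84.4·t^-0.37 = 84.4·t^0.63/(24+t) gives 0.63(24+t) = t, so 0.37·t = 0.63×24.
t* = 0.63×24/0.37 = 40.86 min.

40.9 min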